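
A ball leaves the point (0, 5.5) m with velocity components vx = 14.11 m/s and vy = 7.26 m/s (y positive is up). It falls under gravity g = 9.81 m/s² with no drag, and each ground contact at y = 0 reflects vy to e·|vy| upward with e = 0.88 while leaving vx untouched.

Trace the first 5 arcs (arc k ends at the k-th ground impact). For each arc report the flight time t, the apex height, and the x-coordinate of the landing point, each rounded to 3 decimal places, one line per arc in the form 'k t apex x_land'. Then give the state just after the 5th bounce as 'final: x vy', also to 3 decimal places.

1 2.032 8.186 28.671
2 2.274 6.340 60.753
3 2.001 4.909 88.986
4 1.761 3.802 113.831
5 1.549 2.944 135.694
final: 135.694 6.688

Arc 1: start y=5.500, vy=7.260 → t=2.032, apex=8.186, x_land=28.671, impact vy=-12.673
  bounce: vy ← 0.88·12.673 = 11.153
Arc 2: start y=0.000, vy=11.153 → t=2.274, apex=6.340, x_land=60.753, impact vy=-11.153
  bounce: vy ← 0.88·11.153 = 9.814
Arc 3: start y=0.000, vy=9.814 → t=2.001, apex=4.909, x_land=88.986, impact vy=-9.814
  bounce: vy ← 0.88·9.814 = 8.637
Arc 4: start y=0.000, vy=8.637 → t=1.761, apex=3.802, x_land=113.831, impact vy=-8.637
  bounce: vy ← 0.88·8.637 = 7.600
Arc 5: start y=0.000, vy=7.600 → t=1.549, apex=2.944, x_land=135.694, impact vy=-7.600
  bounce: vy ← 0.88·7.600 = 6.688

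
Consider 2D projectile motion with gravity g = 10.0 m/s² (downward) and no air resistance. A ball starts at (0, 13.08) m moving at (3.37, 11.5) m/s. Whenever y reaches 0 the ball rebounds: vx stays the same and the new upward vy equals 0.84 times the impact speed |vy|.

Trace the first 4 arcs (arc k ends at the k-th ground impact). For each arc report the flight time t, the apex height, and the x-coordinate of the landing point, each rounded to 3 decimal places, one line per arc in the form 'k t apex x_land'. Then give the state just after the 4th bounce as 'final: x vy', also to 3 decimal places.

1 3.135 19.692 10.563
2 3.334 13.895 21.799
3 2.801 9.804 31.237
4 2.353 6.918 39.165
final: 39.165 9.881

Arc 1: start y=13.080, vy=11.500 → t=3.135, apex=19.692, x_land=10.563, impact vy=-19.846
  bounce: vy ← 0.84·19.846 = 16.670
Arc 2: start y=0.000, vy=16.670 → t=3.334, apex=13.895, x_land=21.799, impact vy=-16.670
  bounce: vy ← 0.84·16.670 = 14.003
Arc 3: start y=0.000, vy=14.003 → t=2.801, apex=9.804, x_land=31.237, impact vy=-14.003
  bounce: vy ← 0.84·14.003 = 11.763
Arc 4: start y=0.000, vy=11.763 → t=2.353, apex=6.918, x_land=39.165, impact vy=-11.763
  bounce: vy ← 0.84·11.763 = 9.881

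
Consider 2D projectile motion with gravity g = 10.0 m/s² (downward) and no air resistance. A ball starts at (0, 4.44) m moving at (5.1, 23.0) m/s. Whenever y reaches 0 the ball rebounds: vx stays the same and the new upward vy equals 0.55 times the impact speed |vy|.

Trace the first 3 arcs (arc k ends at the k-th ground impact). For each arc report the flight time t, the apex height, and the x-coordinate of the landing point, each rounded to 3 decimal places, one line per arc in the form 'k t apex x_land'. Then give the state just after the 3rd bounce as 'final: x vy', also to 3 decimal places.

1 4.786 30.890 24.406
2 2.734 9.344 38.350
3 1.504 2.827 46.020
final: 46.020 4.135

Arc 1: start y=4.440, vy=23.000 → t=4.786, apex=30.890, x_land=24.406, impact vy=-24.856
  bounce: vy ← 0.55·24.856 = 13.671
Arc 2: start y=0.000, vy=13.671 → t=2.734, apex=9.344, x_land=38.350, impact vy=-13.671
  bounce: vy ← 0.55·13.671 = 7.519
Arc 3: start y=0.000, vy=7.519 → t=1.504, apex=2.827, x_land=46.020, impact vy=-7.519
  bounce: vy ← 0.55·7.519 = 4.135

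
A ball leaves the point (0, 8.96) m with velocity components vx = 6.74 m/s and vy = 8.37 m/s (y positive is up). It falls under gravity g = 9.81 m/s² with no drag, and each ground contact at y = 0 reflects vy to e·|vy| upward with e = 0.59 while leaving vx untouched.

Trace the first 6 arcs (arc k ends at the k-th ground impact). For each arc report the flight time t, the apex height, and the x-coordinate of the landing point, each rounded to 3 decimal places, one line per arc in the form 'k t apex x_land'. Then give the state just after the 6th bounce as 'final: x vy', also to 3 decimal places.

Arc 1: start y=8.960, vy=8.370 → t=2.452, apex=12.531, x_land=16.523, impact vy=-15.680
  bounce: vy ← 0.59·15.680 = 9.251
Arc 2: start y=0.000, vy=9.251 → t=1.886, apex=4.362, x_land=29.235, impact vy=-9.251
  bounce: vy ← 0.59·9.251 = 5.458
Arc 3: start y=0.000, vy=5.458 → t=1.113, apex=1.518, x_land=36.735, impact vy=-5.458
  bounce: vy ← 0.59·5.458 = 3.220
Arc 4: start y=0.000, vy=3.220 → t=0.657, apex=0.529, x_land=41.160, impact vy=-3.220
  bounce: vy ← 0.59·3.220 = 1.900
Arc 5: start y=0.000, vy=1.900 → t=0.387, apex=0.184, x_land=43.771, impact vy=-1.900
  bounce: vy ← 0.59·1.900 = 1.121
Arc 6: start y=0.000, vy=1.121 → t=0.229, apex=0.064, x_land=45.311, impact vy=-1.121
  bounce: vy ← 0.59·1.121 = 0.661

1 2.452 12.531 16.523
2 1.886 4.362 29.235
3 1.113 1.518 36.735
4 0.657 0.529 41.160
5 0.387 0.184 43.771
6 0.229 0.064 45.311
final: 45.311 0.661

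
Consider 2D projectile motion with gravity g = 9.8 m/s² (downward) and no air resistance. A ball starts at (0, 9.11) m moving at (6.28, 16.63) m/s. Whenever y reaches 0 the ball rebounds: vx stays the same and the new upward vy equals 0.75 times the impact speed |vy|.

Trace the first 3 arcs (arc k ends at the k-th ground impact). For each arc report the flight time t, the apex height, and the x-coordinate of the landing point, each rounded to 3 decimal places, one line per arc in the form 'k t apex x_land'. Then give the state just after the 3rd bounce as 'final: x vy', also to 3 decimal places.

Arc 1: start y=9.110, vy=16.630 → t=3.874, apex=23.220, x_land=24.328, impact vy=-21.333
  bounce: vy ← 0.75·21.333 = 16.000
Arc 2: start y=0.000, vy=16.000 → t=3.265, apex=13.061, x_land=44.834, impact vy=-16.000
  bounce: vy ← 0.75·16.000 = 12.000
Arc 3: start y=0.000, vy=12.000 → t=2.449, apex=7.347, x_land=60.213, impact vy=-12.000
  bounce: vy ← 0.75·12.000 = 9.000

1 3.874 23.220 24.328
2 3.265 13.061 44.834
3 2.449 7.347 60.213
final: 60.213 9.000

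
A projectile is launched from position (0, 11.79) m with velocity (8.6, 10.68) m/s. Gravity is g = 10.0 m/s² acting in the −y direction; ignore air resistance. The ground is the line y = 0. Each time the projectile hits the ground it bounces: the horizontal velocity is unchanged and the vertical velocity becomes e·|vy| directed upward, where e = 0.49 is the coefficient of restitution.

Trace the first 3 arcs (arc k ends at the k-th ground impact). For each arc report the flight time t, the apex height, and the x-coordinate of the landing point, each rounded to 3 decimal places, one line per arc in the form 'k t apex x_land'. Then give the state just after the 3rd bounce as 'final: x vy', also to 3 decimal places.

1 2.938 17.493 25.271
2 1.833 4.200 41.035
3 0.898 1.008 48.759
final: 48.759 2.201

Arc 1: start y=11.790, vy=10.680 → t=2.938, apex=17.493, x_land=25.271, impact vy=-18.705
  bounce: vy ← 0.49·18.705 = 9.165
Arc 2: start y=0.000, vy=9.165 → t=1.833, apex=4.200, x_land=41.035, impact vy=-9.165
  bounce: vy ← 0.49·9.165 = 4.491
Arc 3: start y=0.000, vy=4.491 → t=0.898, apex=1.008, x_land=48.759, impact vy=-4.491
  bounce: vy ← 0.49·4.491 = 2.201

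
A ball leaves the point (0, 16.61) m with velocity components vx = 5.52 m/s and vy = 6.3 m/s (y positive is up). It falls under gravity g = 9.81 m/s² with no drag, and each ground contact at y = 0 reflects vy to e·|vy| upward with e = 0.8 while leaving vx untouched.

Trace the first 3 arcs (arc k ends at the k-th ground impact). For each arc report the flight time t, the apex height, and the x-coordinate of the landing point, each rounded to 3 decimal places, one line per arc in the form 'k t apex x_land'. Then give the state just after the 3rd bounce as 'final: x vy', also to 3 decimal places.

1 2.591 18.633 14.304
2 3.118 11.925 31.518
3 2.495 7.632 45.289
final: 45.289 9.789

Arc 1: start y=16.610, vy=6.300 → t=2.591, apex=18.633, x_land=14.304, impact vy=-19.120
  bounce: vy ← 0.8·19.120 = 15.296
Arc 2: start y=0.000, vy=15.296 → t=3.118, apex=11.925, x_land=31.518, impact vy=-15.296
  bounce: vy ← 0.8·15.296 = 12.237
Arc 3: start y=0.000, vy=12.237 → t=2.495, apex=7.632, x_land=45.289, impact vy=-12.237
  bounce: vy ← 0.8·12.237 = 9.789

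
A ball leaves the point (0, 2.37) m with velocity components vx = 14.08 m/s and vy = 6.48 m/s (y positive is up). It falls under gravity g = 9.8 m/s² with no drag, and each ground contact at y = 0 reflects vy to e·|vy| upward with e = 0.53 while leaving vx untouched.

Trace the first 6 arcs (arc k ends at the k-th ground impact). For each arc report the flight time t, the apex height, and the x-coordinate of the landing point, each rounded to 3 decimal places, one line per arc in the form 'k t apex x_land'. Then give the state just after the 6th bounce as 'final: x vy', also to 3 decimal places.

1 1.621 4.512 22.822
2 1.017 1.268 37.144
3 0.539 0.356 44.735
4 0.286 0.100 48.758
5 0.151 0.028 50.890
6 0.080 0.008 52.020
final: 52.020 0.208

Arc 1: start y=2.370, vy=6.480 → t=1.621, apex=4.512, x_land=22.822, impact vy=-9.404
  bounce: vy ← 0.53·9.404 = 4.984
Arc 2: start y=0.000, vy=4.984 → t=1.017, apex=1.268, x_land=37.144, impact vy=-4.984
  bounce: vy ← 0.53·4.984 = 2.642
Arc 3: start y=0.000, vy=2.642 → t=0.539, apex=0.356, x_land=44.735, impact vy=-2.642
  bounce: vy ← 0.53·2.642 = 1.400
Arc 4: start y=0.000, vy=1.400 → t=0.286, apex=0.100, x_land=48.758, impact vy=-1.400
  bounce: vy ← 0.53·1.400 = 0.742
Arc 5: start y=0.000, vy=0.742 → t=0.151, apex=0.028, x_land=50.890, impact vy=-0.742
  bounce: vy ← 0.53·0.742 = 0.393
Arc 6: start y=0.000, vy=0.393 → t=0.080, apex=0.008, x_land=52.020, impact vy=-0.393
  bounce: vy ← 0.53·0.393 = 0.208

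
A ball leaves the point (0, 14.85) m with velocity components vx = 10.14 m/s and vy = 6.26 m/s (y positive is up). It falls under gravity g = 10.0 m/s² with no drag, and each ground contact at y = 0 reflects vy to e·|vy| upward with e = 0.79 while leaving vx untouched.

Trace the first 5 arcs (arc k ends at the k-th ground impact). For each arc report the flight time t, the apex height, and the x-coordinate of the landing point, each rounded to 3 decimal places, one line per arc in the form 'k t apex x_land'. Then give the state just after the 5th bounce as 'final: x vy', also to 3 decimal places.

Arc 1: start y=14.850, vy=6.260 → t=2.460, apex=16.809, x_land=24.940, impact vy=-18.335
  bounce: vy ← 0.79·18.335 = 14.485
Arc 2: start y=0.000, vy=14.485 → t=2.897, apex=10.491, x_land=54.315, impact vy=-14.485
  bounce: vy ← 0.79·14.485 = 11.443
Arc 3: start y=0.000, vy=11.443 → t=2.289, apex=6.547, x_land=77.522, impact vy=-11.443
  bounce: vy ← 0.79·11.443 = 9.040
Arc 4: start y=0.000, vy=9.040 → t=1.808, apex=4.086, x_land=95.855, impact vy=-9.040
  bounce: vy ← 0.79·9.040 = 7.142
Arc 5: start y=0.000, vy=7.142 → t=1.428, apex=2.550, x_land=110.339, impact vy=-7.142
  bounce: vy ← 0.79·7.142 = 5.642

1 2.460 16.809 24.940
2 2.897 10.491 54.315
3 2.289 6.547 77.522
4 1.808 4.086 95.855
5 1.428 2.550 110.339
final: 110.339 5.642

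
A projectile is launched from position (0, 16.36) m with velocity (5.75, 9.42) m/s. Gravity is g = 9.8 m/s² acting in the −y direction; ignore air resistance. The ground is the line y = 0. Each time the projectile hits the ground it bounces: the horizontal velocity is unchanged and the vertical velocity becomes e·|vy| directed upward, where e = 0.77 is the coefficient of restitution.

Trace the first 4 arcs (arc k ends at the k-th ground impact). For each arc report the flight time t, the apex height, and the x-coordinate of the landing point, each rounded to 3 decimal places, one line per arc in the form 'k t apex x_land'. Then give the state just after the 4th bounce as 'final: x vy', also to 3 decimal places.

1 3.026 20.887 17.399
2 3.180 12.384 35.681
3 2.448 7.343 49.758
4 1.885 4.353 60.598
final: 60.598 7.113

Arc 1: start y=16.360, vy=9.420 → t=3.026, apex=20.887, x_land=17.399, impact vy=-20.233
  bounce: vy ← 0.77·20.233 = 15.580
Arc 2: start y=0.000, vy=15.580 → t=3.180, apex=12.384, x_land=35.681, impact vy=-15.580
  bounce: vy ← 0.77·15.580 = 11.996
Arc 3: start y=0.000, vy=11.996 → t=2.448, apex=7.343, x_land=49.758, impact vy=-11.996
  bounce: vy ← 0.77·11.996 = 9.237
Arc 4: start y=0.000, vy=9.237 → t=1.885, apex=4.353, x_land=60.598, impact vy=-9.237
  bounce: vy ← 0.77·9.237 = 7.113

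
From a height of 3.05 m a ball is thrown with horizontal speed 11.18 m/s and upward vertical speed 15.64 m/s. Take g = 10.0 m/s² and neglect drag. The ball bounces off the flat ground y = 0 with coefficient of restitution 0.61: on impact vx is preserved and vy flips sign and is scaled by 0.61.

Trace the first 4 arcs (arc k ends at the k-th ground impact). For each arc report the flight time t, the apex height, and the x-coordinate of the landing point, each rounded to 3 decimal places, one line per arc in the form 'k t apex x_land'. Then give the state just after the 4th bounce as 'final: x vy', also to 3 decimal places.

Arc 1: start y=3.050, vy=15.640 → t=3.312, apex=15.280, x_land=37.030, impact vy=-17.482
  bounce: vy ← 0.61·17.482 = 10.664
Arc 2: start y=0.000, vy=10.664 → t=2.133, apex=5.686, x_land=60.874, impact vy=-10.664
  bounce: vy ← 0.61·10.664 = 6.505
Arc 3: start y=0.000, vy=6.505 → t=1.301, apex=2.116, x_land=75.419, impact vy=-6.505
  bounce: vy ← 0.61·6.505 = 3.968
Arc 4: start y=0.000, vy=3.968 → t=0.794, apex=0.787, x_land=84.292, impact vy=-3.968
  bounce: vy ← 0.61·3.968 = 2.420

1 3.312 15.280 37.030
2 2.133 5.686 60.874
3 1.301 2.116 75.419
4 0.794 0.787 84.292
final: 84.292 2.420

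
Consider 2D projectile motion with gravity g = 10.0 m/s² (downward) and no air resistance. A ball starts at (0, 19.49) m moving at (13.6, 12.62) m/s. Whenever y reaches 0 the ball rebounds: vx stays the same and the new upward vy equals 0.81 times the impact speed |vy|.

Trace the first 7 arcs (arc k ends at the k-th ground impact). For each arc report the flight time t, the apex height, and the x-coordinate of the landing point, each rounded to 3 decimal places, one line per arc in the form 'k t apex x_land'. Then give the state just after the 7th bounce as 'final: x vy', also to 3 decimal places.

1 3.605 27.453 49.031
2 3.796 18.012 100.657
3 3.075 11.818 142.473
4 2.491 7.754 176.345
5 2.017 5.087 203.781
6 1.634 3.338 226.004
7 1.324 2.190 244.005
final: 244.005 5.361

Arc 1: start y=19.490, vy=12.620 → t=3.605, apex=27.453, x_land=49.031, impact vy=-23.432
  bounce: vy ← 0.81·23.432 = 18.980
Arc 2: start y=0.000, vy=18.980 → t=3.796, apex=18.012, x_land=100.657, impact vy=-18.980
  bounce: vy ← 0.81·18.980 = 15.374
Arc 3: start y=0.000, vy=15.374 → t=3.075, apex=11.818, x_land=142.473, impact vy=-15.374
  bounce: vy ← 0.81·15.374 = 12.453
Arc 4: start y=0.000, vy=12.453 → t=2.491, apex=7.754, x_land=176.345, impact vy=-12.453
  bounce: vy ← 0.81·12.453 = 10.087
Arc 5: start y=0.000, vy=10.087 → t=2.017, apex=5.087, x_land=203.781, impact vy=-10.087
  bounce: vy ← 0.81·10.087 = 8.170
Arc 6: start y=0.000, vy=8.170 → t=1.634, apex=3.338, x_land=226.004, impact vy=-8.170
  bounce: vy ← 0.81·8.170 = 6.618
Arc 7: start y=0.000, vy=6.618 → t=1.324, apex=2.190, x_land=244.005, impact vy=-6.618
  bounce: vy ← 0.81·6.618 = 5.361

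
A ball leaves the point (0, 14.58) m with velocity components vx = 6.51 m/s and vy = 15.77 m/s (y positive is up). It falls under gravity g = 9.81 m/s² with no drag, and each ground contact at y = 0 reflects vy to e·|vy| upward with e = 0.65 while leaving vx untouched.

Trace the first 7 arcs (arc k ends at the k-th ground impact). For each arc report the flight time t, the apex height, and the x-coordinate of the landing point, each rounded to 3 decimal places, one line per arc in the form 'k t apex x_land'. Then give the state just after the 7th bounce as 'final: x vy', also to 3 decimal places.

Arc 1: start y=14.580, vy=15.770 → t=3.965, apex=27.255, x_land=25.811, impact vy=-23.125
  bounce: vy ← 0.65·23.125 = 15.031
Arc 2: start y=0.000, vy=15.031 → t=3.064, apex=11.515, x_land=45.760, impact vy=-15.031
  bounce: vy ← 0.65·15.031 = 9.770
Arc 3: start y=0.000, vy=9.770 → t=1.992, apex=4.865, x_land=58.728, impact vy=-9.770
  bounce: vy ← 0.65·9.770 = 6.351
Arc 4: start y=0.000, vy=6.351 → t=1.295, apex=2.056, x_land=67.156, impact vy=-6.351
  bounce: vy ← 0.65·6.351 = 4.128
Arc 5: start y=0.000, vy=4.128 → t=0.842, apex=0.868, x_land=72.635, impact vy=-4.128
  bounce: vy ← 0.65·4.128 = 2.683
Arc 6: start y=0.000, vy=2.683 → t=0.547, apex=0.367, x_land=76.196, impact vy=-2.683
  bounce: vy ← 0.65·2.683 = 1.744
Arc 7: start y=0.000, vy=1.744 → t=0.356, apex=0.155, x_land=78.511, impact vy=-1.744
  bounce: vy ← 0.65·1.744 = 1.134

1 3.965 27.255 25.811
2 3.064 11.515 45.760
3 1.992 4.865 58.728
4 1.295 2.056 67.156
5 0.842 0.868 72.635
6 0.547 0.367 76.196
7 0.356 0.155 78.511
final: 78.511 1.134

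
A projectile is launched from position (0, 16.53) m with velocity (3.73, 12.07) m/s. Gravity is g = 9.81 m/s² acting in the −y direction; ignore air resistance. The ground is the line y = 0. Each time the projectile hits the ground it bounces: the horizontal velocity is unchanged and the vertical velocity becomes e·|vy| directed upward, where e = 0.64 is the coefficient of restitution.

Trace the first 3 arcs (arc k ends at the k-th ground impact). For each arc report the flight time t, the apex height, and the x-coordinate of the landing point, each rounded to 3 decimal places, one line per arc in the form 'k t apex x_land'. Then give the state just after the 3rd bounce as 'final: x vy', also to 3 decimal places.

1 3.440 23.955 12.832
2 2.829 9.812 23.384
3 1.810 4.019 30.136
final: 30.136 5.683

Arc 1: start y=16.530, vy=12.070 → t=3.440, apex=23.955, x_land=12.832, impact vy=-21.680
  bounce: vy ← 0.64·21.680 = 13.875
Arc 2: start y=0.000, vy=13.875 → t=2.829, apex=9.812, x_land=23.384, impact vy=-13.875
  bounce: vy ← 0.64·13.875 = 8.880
Arc 3: start y=0.000, vy=8.880 → t=1.810, apex=4.019, x_land=30.136, impact vy=-8.880
  bounce: vy ← 0.64·8.880 = 5.683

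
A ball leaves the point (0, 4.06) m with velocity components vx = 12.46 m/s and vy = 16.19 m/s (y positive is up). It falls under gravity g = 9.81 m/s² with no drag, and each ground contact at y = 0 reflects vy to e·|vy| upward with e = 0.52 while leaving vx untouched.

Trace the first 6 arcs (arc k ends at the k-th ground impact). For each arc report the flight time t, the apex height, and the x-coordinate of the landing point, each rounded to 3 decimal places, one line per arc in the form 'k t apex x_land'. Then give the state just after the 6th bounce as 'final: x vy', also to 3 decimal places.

Arc 1: start y=4.060, vy=16.190 → t=3.535, apex=17.420, x_land=44.045, impact vy=-18.487
  bounce: vy ← 0.52·18.487 = 9.613
Arc 2: start y=0.000, vy=9.613 → t=1.960, apex=4.710, x_land=68.465, impact vy=-9.613
  bounce: vy ← 0.52·9.613 = 4.999
Arc 3: start y=0.000, vy=4.999 → t=1.019, apex=1.274, x_land=81.163, impact vy=-4.999
  bounce: vy ← 0.52·4.999 = 2.599
Arc 4: start y=0.000, vy=2.599 → t=0.530, apex=0.344, x_land=87.767, impact vy=-2.599
  bounce: vy ← 0.52·2.599 = 1.352
Arc 5: start y=0.000, vy=1.352 → t=0.276, apex=0.093, x_land=91.200, impact vy=-1.352
  bounce: vy ← 0.52·1.352 = 0.703
Arc 6: start y=0.000, vy=0.703 → t=0.143, apex=0.025, x_land=92.986, impact vy=-0.703
  bounce: vy ← 0.52·0.703 = 0.366

1 3.535 17.420 44.045
2 1.960 4.710 68.465
3 1.019 1.274 81.163
4 0.530 0.344 87.767
5 0.276 0.093 91.200
6 0.143 0.025 92.986
final: 92.986 0.366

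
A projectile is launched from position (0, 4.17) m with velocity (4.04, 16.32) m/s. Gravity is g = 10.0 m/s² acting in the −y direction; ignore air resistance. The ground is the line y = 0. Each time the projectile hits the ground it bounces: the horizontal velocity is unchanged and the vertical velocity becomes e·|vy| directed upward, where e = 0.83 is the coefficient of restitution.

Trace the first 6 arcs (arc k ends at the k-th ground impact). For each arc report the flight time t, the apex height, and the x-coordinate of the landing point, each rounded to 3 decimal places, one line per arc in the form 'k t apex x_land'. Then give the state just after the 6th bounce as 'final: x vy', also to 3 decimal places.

1 3.502 17.487 14.149
2 3.104 12.047 26.691
3 2.577 8.299 37.100
4 2.139 5.717 45.740
5 1.775 3.939 52.912
6 1.473 2.713 58.864
final: 58.864 6.114

Arc 1: start y=4.170, vy=16.320 → t=3.502, apex=17.487, x_land=14.149, impact vy=-18.701
  bounce: vy ← 0.83·18.701 = 15.522
Arc 2: start y=0.000, vy=15.522 → t=3.104, apex=12.047, x_land=26.691, impact vy=-15.522
  bounce: vy ← 0.83·15.522 = 12.883
Arc 3: start y=0.000, vy=12.883 → t=2.577, apex=8.299, x_land=37.100, impact vy=-12.883
  bounce: vy ← 0.83·12.883 = 10.693
Arc 4: start y=0.000, vy=10.693 → t=2.139, apex=5.717, x_land=45.740, impact vy=-10.693
  bounce: vy ← 0.83·10.693 = 8.875
Arc 5: start y=0.000, vy=8.875 → t=1.775, apex=3.939, x_land=52.912, impact vy=-8.875
  bounce: vy ← 0.83·8.875 = 7.367
Arc 6: start y=0.000, vy=7.367 → t=1.473, apex=2.713, x_land=58.864, impact vy=-7.367
  bounce: vy ← 0.83·7.367 = 6.114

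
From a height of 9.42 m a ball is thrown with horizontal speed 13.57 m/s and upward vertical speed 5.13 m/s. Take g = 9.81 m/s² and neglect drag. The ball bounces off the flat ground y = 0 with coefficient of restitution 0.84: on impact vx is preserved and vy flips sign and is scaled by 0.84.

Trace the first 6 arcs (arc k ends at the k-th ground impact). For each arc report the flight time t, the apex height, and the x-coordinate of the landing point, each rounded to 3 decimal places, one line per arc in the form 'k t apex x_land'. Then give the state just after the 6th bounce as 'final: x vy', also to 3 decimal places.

1 2.004 10.761 27.196
2 2.488 7.593 60.964
3 2.090 5.358 89.329
4 1.756 3.780 113.155
5 1.475 2.667 133.170
6 1.239 1.882 149.982
final: 149.982 5.105

Arc 1: start y=9.420, vy=5.130 → t=2.004, apex=10.761, x_land=27.196, impact vy=-14.531
  bounce: vy ← 0.84·14.531 = 12.206
Arc 2: start y=0.000, vy=12.206 → t=2.488, apex=7.593, x_land=60.964, impact vy=-12.206
  bounce: vy ← 0.84·12.206 = 10.253
Arc 3: start y=0.000, vy=10.253 → t=2.090, apex=5.358, x_land=89.329, impact vy=-10.253
  bounce: vy ← 0.84·10.253 = 8.612
Arc 4: start y=0.000, vy=8.612 → t=1.756, apex=3.780, x_land=113.155, impact vy=-8.612
  bounce: vy ← 0.84·8.612 = 7.234
Arc 5: start y=0.000, vy=7.234 → t=1.475, apex=2.667, x_land=133.170, impact vy=-7.234
  bounce: vy ← 0.84·7.234 = 6.077
Arc 6: start y=0.000, vy=6.077 → t=1.239, apex=1.882, x_land=149.982, impact vy=-6.077
  bounce: vy ← 0.84·6.077 = 5.105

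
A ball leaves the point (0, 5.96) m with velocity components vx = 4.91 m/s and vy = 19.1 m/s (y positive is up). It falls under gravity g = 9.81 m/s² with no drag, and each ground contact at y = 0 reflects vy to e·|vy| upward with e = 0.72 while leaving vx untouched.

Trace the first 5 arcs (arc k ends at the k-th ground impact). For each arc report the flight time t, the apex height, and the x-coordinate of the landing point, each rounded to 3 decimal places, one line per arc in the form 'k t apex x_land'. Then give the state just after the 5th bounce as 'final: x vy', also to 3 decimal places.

Arc 1: start y=5.960, vy=19.100 → t=4.184, apex=24.554, x_land=20.545, impact vy=-21.949
  bounce: vy ← 0.72·21.949 = 15.803
Arc 2: start y=0.000, vy=15.803 → t=3.222, apex=12.729, x_land=36.364, impact vy=-15.803
  bounce: vy ← 0.72·15.803 = 11.378
Arc 3: start y=0.000, vy=11.378 → t=2.320, apex=6.599, x_land=47.754, impact vy=-11.378
  bounce: vy ← 0.72·11.378 = 8.192
Arc 4: start y=0.000, vy=8.192 → t=1.670, apex=3.421, x_land=55.955, impact vy=-8.192
  bounce: vy ← 0.72·8.192 = 5.898
Arc 5: start y=0.000, vy=5.898 → t=1.203, apex=1.773, x_land=61.859, impact vy=-5.898
  bounce: vy ← 0.72·5.898 = 4.247

1 4.184 24.554 20.545
2 3.222 12.729 36.364
3 2.320 6.599 47.754
4 1.670 3.421 55.955
5 1.203 1.773 61.859
final: 61.859 4.247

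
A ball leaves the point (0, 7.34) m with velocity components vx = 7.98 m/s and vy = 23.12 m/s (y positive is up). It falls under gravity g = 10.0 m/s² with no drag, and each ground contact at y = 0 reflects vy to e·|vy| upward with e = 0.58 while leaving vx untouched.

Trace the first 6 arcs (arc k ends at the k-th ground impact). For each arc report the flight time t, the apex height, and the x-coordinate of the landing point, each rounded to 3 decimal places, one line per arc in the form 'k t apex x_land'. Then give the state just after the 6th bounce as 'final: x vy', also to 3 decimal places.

1 4.922 34.067 39.279
2 3.028 11.460 63.442
3 1.756 3.855 77.456
4 1.019 1.297 85.584
5 0.591 0.436 90.299
6 0.343 0.147 93.033
final: 93.033 0.994

Arc 1: start y=7.340, vy=23.120 → t=4.922, apex=34.067, x_land=39.279, impact vy=-26.102
  bounce: vy ← 0.58·26.102 = 15.139
Arc 2: start y=0.000, vy=15.139 → t=3.028, apex=11.460, x_land=63.442, impact vy=-15.139
  bounce: vy ← 0.58·15.139 = 8.781
Arc 3: start y=0.000, vy=8.781 → t=1.756, apex=3.855, x_land=77.456, impact vy=-8.781
  bounce: vy ← 0.58·8.781 = 5.093
Arc 4: start y=0.000, vy=5.093 → t=1.019, apex=1.297, x_land=85.584, impact vy=-5.093
  bounce: vy ← 0.58·5.093 = 2.954
Arc 5: start y=0.000, vy=2.954 → t=0.591, apex=0.436, x_land=90.299, impact vy=-2.954
  bounce: vy ← 0.58·2.954 = 1.713
Arc 6: start y=0.000, vy=1.713 → t=0.343, apex=0.147, x_land=93.033, impact vy=-1.713
  bounce: vy ← 0.58·1.713 = 0.994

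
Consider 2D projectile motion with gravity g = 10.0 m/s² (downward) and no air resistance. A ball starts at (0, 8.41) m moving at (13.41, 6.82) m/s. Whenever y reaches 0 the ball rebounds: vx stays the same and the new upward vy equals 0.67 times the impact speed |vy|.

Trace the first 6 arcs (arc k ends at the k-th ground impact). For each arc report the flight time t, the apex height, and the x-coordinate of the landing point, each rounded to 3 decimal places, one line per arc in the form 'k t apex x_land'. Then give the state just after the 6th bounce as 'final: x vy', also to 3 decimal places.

1 2.147 10.736 28.795
2 1.964 4.819 55.126
3 1.316 2.163 72.768
4 0.881 0.971 84.587
5 0.591 0.436 92.507
6 0.396 0.196 97.813
final: 97.813 1.325

Arc 1: start y=8.410, vy=6.820 → t=2.147, apex=10.736, x_land=28.795, impact vy=-14.653
  bounce: vy ← 0.67·14.653 = 9.818
Arc 2: start y=0.000, vy=9.818 → t=1.964, apex=4.819, x_land=55.126, impact vy=-9.818
  bounce: vy ← 0.67·9.818 = 6.578
Arc 3: start y=0.000, vy=6.578 → t=1.316, apex=2.163, x_land=72.768, impact vy=-6.578
  bounce: vy ← 0.67·6.578 = 4.407
Arc 4: start y=0.000, vy=4.407 → t=0.881, apex=0.971, x_land=84.587, impact vy=-4.407
  bounce: vy ← 0.67·4.407 = 2.953
Arc 5: start y=0.000, vy=2.953 → t=0.591, apex=0.436, x_land=92.507, impact vy=-2.953
  bounce: vy ← 0.67·2.953 = 1.978
Arc 6: start y=0.000, vy=1.978 → t=0.396, apex=0.196, x_land=97.813, impact vy=-1.978
  bounce: vy ← 0.67·1.978 = 1.325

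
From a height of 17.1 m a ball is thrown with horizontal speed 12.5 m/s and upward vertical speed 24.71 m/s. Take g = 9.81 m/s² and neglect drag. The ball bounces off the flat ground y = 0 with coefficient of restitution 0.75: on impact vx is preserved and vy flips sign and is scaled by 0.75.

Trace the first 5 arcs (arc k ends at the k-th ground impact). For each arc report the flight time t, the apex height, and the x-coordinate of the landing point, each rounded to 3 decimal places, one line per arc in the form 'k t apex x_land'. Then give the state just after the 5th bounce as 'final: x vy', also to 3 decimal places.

1 5.654 48.220 70.679
2 4.703 27.124 129.468
3 3.527 15.257 173.560
4 2.646 8.582 206.629
5 1.984 4.827 231.430
final: 231.430 7.299

Arc 1: start y=17.100, vy=24.710 → t=5.654, apex=48.220, x_land=70.679, impact vy=-30.759
  bounce: vy ← 0.75·30.759 = 23.069
Arc 2: start y=0.000, vy=23.069 → t=4.703, apex=27.124, x_land=129.468, impact vy=-23.069
  bounce: vy ← 0.75·23.069 = 17.302
Arc 3: start y=0.000, vy=17.302 → t=3.527, apex=15.257, x_land=173.560, impact vy=-17.302
  bounce: vy ← 0.75·17.302 = 12.976
Arc 4: start y=0.000, vy=12.976 → t=2.646, apex=8.582, x_land=206.629, impact vy=-12.976
  bounce: vy ← 0.75·12.976 = 9.732
Arc 5: start y=0.000, vy=9.732 → t=1.984, apex=4.827, x_land=231.430, impact vy=-9.732
  bounce: vy ← 0.75·9.732 = 7.299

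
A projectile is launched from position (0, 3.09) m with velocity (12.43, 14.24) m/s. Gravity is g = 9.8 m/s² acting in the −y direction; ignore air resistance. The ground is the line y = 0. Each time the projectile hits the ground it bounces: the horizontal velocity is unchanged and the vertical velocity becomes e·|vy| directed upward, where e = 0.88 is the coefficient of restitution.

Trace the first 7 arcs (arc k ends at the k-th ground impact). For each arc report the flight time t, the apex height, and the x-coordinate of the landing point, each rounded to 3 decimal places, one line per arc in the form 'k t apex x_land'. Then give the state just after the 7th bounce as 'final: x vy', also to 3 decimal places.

Arc 1: start y=3.090, vy=14.240 → t=3.109, apex=13.436, x_land=38.644, impact vy=-16.228
  bounce: vy ← 0.88·16.228 = 14.280
Arc 2: start y=0.000, vy=14.280 → t=2.914, apex=10.405, x_land=74.870, impact vy=-14.280
  bounce: vy ← 0.88·14.280 = 12.567
Arc 3: start y=0.000, vy=12.567 → t=2.565, apex=8.057, x_land=106.749, impact vy=-12.567
  bounce: vy ← 0.88·12.567 = 11.059
Arc 4: start y=0.000, vy=11.059 → t=2.257, apex=6.240, x_land=134.802, impact vy=-11.059
  bounce: vy ← 0.88·11.059 = 9.732
Arc 5: start y=0.000, vy=9.732 → t=1.986, apex=4.832, x_land=159.489, impact vy=-9.732
  bounce: vy ← 0.88·9.732 = 8.564
Arc 6: start y=0.000, vy=8.564 → t=1.748, apex=3.742, x_land=181.213, impact vy=-8.564
  bounce: vy ← 0.88·8.564 = 7.536
Arc 7: start y=0.000, vy=7.536 → t=1.538, apex=2.898, x_land=200.331, impact vy=-7.536
  bounce: vy ← 0.88·7.536 = 6.632

1 3.109 13.436 38.644
2 2.914 10.405 74.870
3 2.565 8.057 106.749
4 2.257 6.240 134.802
5 1.986 4.832 159.489
6 1.748 3.742 181.213
7 1.538 2.898 200.331
final: 200.331 6.632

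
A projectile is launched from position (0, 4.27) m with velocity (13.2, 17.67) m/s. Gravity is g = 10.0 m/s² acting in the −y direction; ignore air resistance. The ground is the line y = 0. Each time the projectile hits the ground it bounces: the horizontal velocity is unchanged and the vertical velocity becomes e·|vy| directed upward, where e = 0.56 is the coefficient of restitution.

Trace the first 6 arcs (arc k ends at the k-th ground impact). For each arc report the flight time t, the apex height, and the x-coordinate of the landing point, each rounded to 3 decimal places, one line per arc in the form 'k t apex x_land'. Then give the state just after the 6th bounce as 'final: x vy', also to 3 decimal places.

1 3.761 19.881 49.646
2 2.233 6.235 79.126
3 1.251 1.955 95.635
4 0.700 0.613 104.880
5 0.392 0.192 110.057
6 0.220 0.060 112.957
final: 112.957 0.615

Arc 1: start y=4.270, vy=17.670 → t=3.761, apex=19.881, x_land=49.646, impact vy=-19.941
  bounce: vy ← 0.56·19.941 = 11.167
Arc 2: start y=0.000, vy=11.167 → t=2.233, apex=6.235, x_land=79.126, impact vy=-11.167
  bounce: vy ← 0.56·11.167 = 6.253
Arc 3: start y=0.000, vy=6.253 → t=1.251, apex=1.955, x_land=95.635, impact vy=-6.253
  bounce: vy ← 0.56·6.253 = 3.502
Arc 4: start y=0.000, vy=3.502 → t=0.700, apex=0.613, x_land=104.880, impact vy=-3.502
  bounce: vy ← 0.56·3.502 = 1.961
Arc 5: start y=0.000, vy=1.961 → t=0.392, apex=0.192, x_land=110.057, impact vy=-1.961
  bounce: vy ← 0.56·1.961 = 1.098
Arc 6: start y=0.000, vy=1.098 → t=0.220, apex=0.060, x_land=112.957, impact vy=-1.098
  bounce: vy ← 0.56·1.098 = 0.615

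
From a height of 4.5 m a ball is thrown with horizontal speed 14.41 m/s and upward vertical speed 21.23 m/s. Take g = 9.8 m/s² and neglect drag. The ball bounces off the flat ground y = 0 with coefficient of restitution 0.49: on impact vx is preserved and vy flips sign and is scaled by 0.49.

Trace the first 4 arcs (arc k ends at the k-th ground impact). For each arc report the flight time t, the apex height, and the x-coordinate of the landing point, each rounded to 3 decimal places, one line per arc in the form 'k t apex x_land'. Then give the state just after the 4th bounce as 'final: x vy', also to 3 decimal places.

1 4.535 27.496 65.352
2 2.321 6.602 98.804
3 1.138 1.585 115.195
4 0.557 0.381 123.227
final: 123.227 1.338

Arc 1: start y=4.500, vy=21.230 → t=4.535, apex=27.496, x_land=65.352, impact vy=-23.214
  bounce: vy ← 0.49·23.214 = 11.375
Arc 2: start y=0.000, vy=11.375 → t=2.321, apex=6.602, x_land=98.804, impact vy=-11.375
  bounce: vy ← 0.49·11.375 = 5.574
Arc 3: start y=0.000, vy=5.574 → t=1.138, apex=1.585, x_land=115.195, impact vy=-5.574
  bounce: vy ← 0.49·5.574 = 2.731
Arc 4: start y=0.000, vy=2.731 → t=0.557, apex=0.381, x_land=123.227, impact vy=-2.731
  bounce: vy ← 0.49·2.731 = 1.338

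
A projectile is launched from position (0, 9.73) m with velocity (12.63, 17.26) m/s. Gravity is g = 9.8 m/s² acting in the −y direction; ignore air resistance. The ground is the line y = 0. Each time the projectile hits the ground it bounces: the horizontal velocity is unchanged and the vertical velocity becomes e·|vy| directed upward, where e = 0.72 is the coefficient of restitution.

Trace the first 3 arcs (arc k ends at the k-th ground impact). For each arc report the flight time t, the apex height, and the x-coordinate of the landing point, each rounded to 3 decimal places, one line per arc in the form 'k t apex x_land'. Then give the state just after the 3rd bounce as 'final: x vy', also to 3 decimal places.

Arc 1: start y=9.730, vy=17.260 → t=4.017, apex=24.929, x_land=50.732, impact vy=-22.105
  bounce: vy ← 0.72·22.105 = 15.915
Arc 2: start y=0.000, vy=15.915 → t=3.248, apex=12.923, x_land=91.755, impact vy=-15.915
  bounce: vy ← 0.72·15.915 = 11.459
Arc 3: start y=0.000, vy=11.459 → t=2.339, apex=6.699, x_land=121.291, impact vy=-11.459
  bounce: vy ← 0.72·11.459 = 8.251

1 4.017 24.929 50.732
2 3.248 12.923 91.755
3 2.339 6.699 121.291
final: 121.291 8.251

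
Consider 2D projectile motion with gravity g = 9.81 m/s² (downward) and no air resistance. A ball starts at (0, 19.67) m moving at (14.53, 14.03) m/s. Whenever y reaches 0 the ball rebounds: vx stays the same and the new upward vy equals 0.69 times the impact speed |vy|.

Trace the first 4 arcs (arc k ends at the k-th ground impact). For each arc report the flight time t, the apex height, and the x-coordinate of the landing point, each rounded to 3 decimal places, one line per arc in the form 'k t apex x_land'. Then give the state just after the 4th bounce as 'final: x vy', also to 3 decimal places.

1 3.891 29.703 56.536
2 3.396 14.141 105.879
3 2.343 6.733 139.925
4 1.617 3.205 163.417
final: 163.417 5.472

Arc 1: start y=19.670, vy=14.030 → t=3.891, apex=29.703, x_land=56.536, impact vy=-24.141
  bounce: vy ← 0.69·24.141 = 16.657
Arc 2: start y=0.000, vy=16.657 → t=3.396, apex=14.141, x_land=105.879, impact vy=-16.657
  bounce: vy ← 0.69·16.657 = 11.493
Arc 3: start y=0.000, vy=11.493 → t=2.343, apex=6.733, x_land=139.925, impact vy=-11.493
  bounce: vy ← 0.69·11.493 = 7.930
Arc 4: start y=0.000, vy=7.930 → t=1.617, apex=3.205, x_land=163.417, impact vy=-7.930
  bounce: vy ← 0.69·7.930 = 5.472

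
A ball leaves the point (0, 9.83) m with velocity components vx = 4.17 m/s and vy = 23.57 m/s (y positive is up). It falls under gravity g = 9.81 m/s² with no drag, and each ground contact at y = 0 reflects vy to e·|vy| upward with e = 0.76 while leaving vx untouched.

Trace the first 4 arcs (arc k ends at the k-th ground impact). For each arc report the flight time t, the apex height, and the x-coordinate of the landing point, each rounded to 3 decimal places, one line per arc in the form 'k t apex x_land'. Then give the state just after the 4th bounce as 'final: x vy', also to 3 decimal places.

1 5.191 38.145 21.648
2 4.239 22.033 39.324
3 3.221 12.726 52.757
4 2.448 7.351 62.967
final: 62.967 9.127

Arc 1: start y=9.830, vy=23.570 → t=5.191, apex=38.145, x_land=21.648, impact vy=-27.357
  bounce: vy ← 0.76·27.357 = 20.791
Arc 2: start y=0.000, vy=20.791 → t=4.239, apex=22.033, x_land=39.324, impact vy=-20.791
  bounce: vy ← 0.76·20.791 = 15.801
Arc 3: start y=0.000, vy=15.801 → t=3.221, apex=12.726, x_land=52.757, impact vy=-15.801
  bounce: vy ← 0.76·15.801 = 12.009
Arc 4: start y=0.000, vy=12.009 → t=2.448, apex=7.351, x_land=62.967, impact vy=-12.009
  bounce: vy ← 0.76·12.009 = 9.127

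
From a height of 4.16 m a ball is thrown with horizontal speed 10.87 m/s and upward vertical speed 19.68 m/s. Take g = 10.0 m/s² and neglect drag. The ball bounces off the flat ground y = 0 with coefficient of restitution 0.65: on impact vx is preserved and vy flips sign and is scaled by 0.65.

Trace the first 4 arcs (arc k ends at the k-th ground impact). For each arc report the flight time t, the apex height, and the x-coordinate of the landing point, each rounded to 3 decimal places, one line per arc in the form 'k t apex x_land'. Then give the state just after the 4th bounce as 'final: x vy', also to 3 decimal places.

Arc 1: start y=4.160, vy=19.680 → t=4.137, apex=23.525, x_land=44.970, impact vy=-21.691
  bounce: vy ← 0.65·21.691 = 14.099
Arc 2: start y=0.000, vy=14.099 → t=2.820, apex=9.939, x_land=75.622, impact vy=-14.099
  bounce: vy ← 0.65·14.099 = 9.164
Arc 3: start y=0.000, vy=9.164 → t=1.833, apex=4.199, x_land=95.546, impact vy=-9.164
  bounce: vy ← 0.65·9.164 = 5.957
Arc 4: start y=0.000, vy=5.957 → t=1.191, apex=1.774, x_land=108.496, impact vy=-5.957
  bounce: vy ← 0.65·5.957 = 3.872

1 4.137 23.525 44.970
2 2.820 9.939 75.622
3 1.833 4.199 95.546
4 1.191 1.774 108.496
final: 108.496 3.872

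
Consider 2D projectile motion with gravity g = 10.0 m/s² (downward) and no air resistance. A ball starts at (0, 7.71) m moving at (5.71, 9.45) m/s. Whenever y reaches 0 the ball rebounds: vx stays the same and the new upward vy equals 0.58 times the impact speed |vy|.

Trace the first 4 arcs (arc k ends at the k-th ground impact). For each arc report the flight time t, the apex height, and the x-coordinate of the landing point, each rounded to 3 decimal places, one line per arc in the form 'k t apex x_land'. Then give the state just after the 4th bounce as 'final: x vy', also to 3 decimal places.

1 2.505 12.175 14.306
2 1.810 4.096 24.642
3 1.050 1.378 30.637
4 0.609 0.463 34.114
final: 34.114 1.766

Arc 1: start y=7.710, vy=9.450 → t=2.505, apex=12.175, x_land=14.306, impact vy=-15.605
  bounce: vy ← 0.58·15.605 = 9.051
Arc 2: start y=0.000, vy=9.051 → t=1.810, apex=4.096, x_land=24.642, impact vy=-9.051
  bounce: vy ← 0.58·9.051 = 5.249
Arc 3: start y=0.000, vy=5.249 → t=1.050, apex=1.378, x_land=30.637, impact vy=-5.249
  bounce: vy ← 0.58·5.249 = 3.045
Arc 4: start y=0.000, vy=3.045 → t=0.609, apex=0.463, x_land=34.114, impact vy=-3.045
  bounce: vy ← 0.58·3.045 = 1.766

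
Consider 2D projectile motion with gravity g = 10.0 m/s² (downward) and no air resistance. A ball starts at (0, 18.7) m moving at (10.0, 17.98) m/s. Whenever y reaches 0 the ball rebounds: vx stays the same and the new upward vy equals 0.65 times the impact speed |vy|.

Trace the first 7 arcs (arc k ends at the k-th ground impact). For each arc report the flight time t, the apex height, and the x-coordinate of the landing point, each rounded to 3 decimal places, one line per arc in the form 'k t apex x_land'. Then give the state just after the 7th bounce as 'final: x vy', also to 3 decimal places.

1 4.439 34.864 44.386
2 3.433 14.730 78.714
3 2.231 6.223 101.027
4 1.450 2.629 115.531
5 0.943 1.111 124.958
6 0.613 0.469 131.086
7 0.398 0.198 135.069
final: 135.069 1.294

Arc 1: start y=18.700, vy=17.980 → t=4.439, apex=34.864, x_land=44.386, impact vy=-26.406
  bounce: vy ← 0.65·26.406 = 17.164
Arc 2: start y=0.000, vy=17.164 → t=3.433, apex=14.730, x_land=78.714, impact vy=-17.164
  bounce: vy ← 0.65·17.164 = 11.157
Arc 3: start y=0.000, vy=11.157 → t=2.231, apex=6.223, x_land=101.027, impact vy=-11.157
  bounce: vy ← 0.65·11.157 = 7.252
Arc 4: start y=0.000, vy=7.252 → t=1.450, apex=2.629, x_land=115.531, impact vy=-7.252
  bounce: vy ← 0.65·7.252 = 4.714
Arc 5: start y=0.000, vy=4.714 → t=0.943, apex=1.111, x_land=124.958, impact vy=-4.714
  bounce: vy ← 0.65·4.714 = 3.064
Arc 6: start y=0.000, vy=3.064 → t=0.613, apex=0.469, x_land=131.086, impact vy=-3.064
  bounce: vy ← 0.65·3.064 = 1.992
Arc 7: start y=0.000, vy=1.992 → t=0.398, apex=0.198, x_land=135.069, impact vy=-1.992
  bounce: vy ← 0.65·1.992 = 1.294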